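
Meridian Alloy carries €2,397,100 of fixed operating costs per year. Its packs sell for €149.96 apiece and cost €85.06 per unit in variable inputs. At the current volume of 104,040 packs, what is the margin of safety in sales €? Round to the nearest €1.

€10,063,023

Unit CM = price − variable cost = €149.96 − €85.06 = €64.90. Break-even units = €2,397,100 ÷ €64.90 = 36,935.29; break-even revenue = 36,935.29 × €149.96 = €5,538,815.35.
Current sales = 104,040 × €149.96 = €15,601,838.40.
Margin of safety = €15,601,838.40 − €5,538,815.35 = €10,063,023.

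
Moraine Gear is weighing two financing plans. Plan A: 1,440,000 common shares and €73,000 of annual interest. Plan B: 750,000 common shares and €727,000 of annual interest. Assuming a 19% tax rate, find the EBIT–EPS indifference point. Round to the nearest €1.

Set EPS_A = EPS_B: (EBIT − €73,000)(1 − 0.19) ÷ 1,440,000 = (EBIT − €727,000)(1 − 0.19) ÷ 750,000.
Cancelling (1 − t) and cross-multiplying: 750,000·(EBIT − 73,000) = 1,440,000·(EBIT − 727,000).
Solving, EBIT = (727,000·1,440,000 − 73,000·750,000) / (1,440,000 − 750,000) = 992,130,000,000 / 690,000 = 1,437,869.57.

€1,437,870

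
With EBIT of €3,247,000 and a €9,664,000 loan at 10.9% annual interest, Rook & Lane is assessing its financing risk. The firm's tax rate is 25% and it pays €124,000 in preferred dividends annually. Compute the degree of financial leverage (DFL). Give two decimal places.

1.60

Interest = €1,053,376.00.
Pre-tax preferred-dividend burden = €124,000 ÷ (1 − 0.25) = €165,333.33.
DFL = EBIT ÷ [EBIT − I − D_p/(1−t)] = €3,247,000 ÷ [€3,247,000 − €1,053,376.00 − €165,333.33] = €3,247,000 ÷ €2,028,290.67 = 1.6009.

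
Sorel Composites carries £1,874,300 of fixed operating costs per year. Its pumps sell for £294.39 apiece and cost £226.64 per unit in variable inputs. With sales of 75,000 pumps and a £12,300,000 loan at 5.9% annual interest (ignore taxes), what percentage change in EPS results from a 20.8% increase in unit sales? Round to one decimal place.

Total contribution margin = 75,000 × £67.75 = £5,081,250.00.
Operating income = contribution − fixed costs = £5,081,250.00 − £1,874,300 = £3,206,950.00.
Interest = £725,700.00, so EBIT − I = £2,481,250.00.
Degree of combined leverage = contribution ÷ (EBIT − I) = £5,081,250.00 ÷ £2,481,250.00 = 2.0479.
EPS therefore changes by 2.0479 × (+20.8%) = +42.6%.

+42.6%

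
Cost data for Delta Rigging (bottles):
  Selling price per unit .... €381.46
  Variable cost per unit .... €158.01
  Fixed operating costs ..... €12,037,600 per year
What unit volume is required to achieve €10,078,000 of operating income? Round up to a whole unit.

Each unit contributes €381.46 − €158.01 = €223.45.
Required volume = (fixed costs + target profit) ÷ CM = (€12,037,600 + €10,078,000) ÷ €223.45 = 98,973.37, so 98,974 bottles.

98,974 bottles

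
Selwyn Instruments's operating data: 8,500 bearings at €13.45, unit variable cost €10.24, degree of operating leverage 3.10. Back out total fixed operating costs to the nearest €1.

€18,483

Contribution at this volume is 8,500 × €3.21 = €27,285.00.
DOL = contribution / EBIT, so EBIT = €27,285.00 / 3.10 = €8,801.61.
Fixed costs = CM − EBIT = €27,285.00 − €8,801.61 = €18,483.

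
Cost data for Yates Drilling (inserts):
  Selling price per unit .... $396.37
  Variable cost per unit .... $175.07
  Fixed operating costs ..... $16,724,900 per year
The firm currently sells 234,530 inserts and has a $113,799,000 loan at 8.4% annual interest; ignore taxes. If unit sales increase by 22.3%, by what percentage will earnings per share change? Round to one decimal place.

Total contribution margin = 234,530 × $221.30 = $51,901,489.00.
EBIT = $51,901,489.00 − $16,724,900 = $35,176,589.00.
Interest = $9,559,116.00, so EBIT − I = $25,617,473.00.
DCL = total CM / (EBIT − I) = $51,901,489.00 / $25,617,473.00 = 2.0260.
%ΔEPS = DCL × %ΔSales = 2.0260 × +22.3% = +45.2%.

+45.2%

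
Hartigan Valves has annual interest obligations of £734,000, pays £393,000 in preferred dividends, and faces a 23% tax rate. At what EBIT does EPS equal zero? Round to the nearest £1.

£1,244,390

Grossing the preferred dividend up to pre-tax terms: £393,000 / (1 − 0.23) = £510,389.61.
EPS = 0 when EBIT covers interest plus the pre-tax preferred burden: £734,000 + £510,389.61 = £1,244,389.61.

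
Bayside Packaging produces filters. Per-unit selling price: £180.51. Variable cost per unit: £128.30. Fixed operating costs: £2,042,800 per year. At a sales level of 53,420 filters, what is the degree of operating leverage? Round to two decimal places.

3.74

Total contribution margin = 53,420 × £52.21 = £2,789,058.20.
Subtracting fixed costs: EBIT = £2,789,058.20 − £2,042,800 = £746,258.20.
So DOL = total CM / EBIT = £2,789,058.20 / £746,258.20 = 3.7374.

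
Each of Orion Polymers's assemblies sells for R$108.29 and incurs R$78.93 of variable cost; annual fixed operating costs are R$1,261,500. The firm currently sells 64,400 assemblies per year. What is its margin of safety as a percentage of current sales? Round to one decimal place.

33.3%

Each unit contributes R$108.29 − R$78.93 = R$29.36. Break-even units = R$1,261,500 ÷ R$29.36 = 42,966.62; break-even revenue = 42,966.62 × R$108.29 = R$4,652,855.42.
Current sales = 64,400 × R$108.29 = R$6,973,876.00.
Margin of safety = (R$6,973,876.00 − R$4,652,855.42) ÷ R$6,973,876.00 = 33.3%.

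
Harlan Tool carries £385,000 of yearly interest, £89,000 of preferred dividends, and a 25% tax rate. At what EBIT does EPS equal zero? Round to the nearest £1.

£503,667

Preferred dividends are paid after tax, so their pre-tax equivalent is £89,000 ÷ (1 − 0.25) = £118,666.67.
Financial break-even EBIT = interest + D_p ÷ (1 − t) = £385,000 + £118,666.67 = £503,666.67.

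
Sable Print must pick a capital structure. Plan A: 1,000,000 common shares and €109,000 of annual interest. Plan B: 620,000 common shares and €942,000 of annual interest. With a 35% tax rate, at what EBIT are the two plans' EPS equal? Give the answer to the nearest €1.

€2,301,105

Set EPS_A = EPS_B: (EBIT − €109,000)(1 − 0.35) ÷ 1,000,000 = (EBIT − €942,000)(1 − 0.35) ÷ 620,000.
The (1 − t) factor cancels: (EBIT − 109,000) × 620,000 = (EBIT − 942,000) × 1,000,000.
EBIT × (1,000,000 − 620,000) = 942,000 × 1,000,000 − 109,000 × 620,000 = 874,420,000,000, so EBIT = 874,420,000,000 ÷ 380,000 = 2,301,105.26.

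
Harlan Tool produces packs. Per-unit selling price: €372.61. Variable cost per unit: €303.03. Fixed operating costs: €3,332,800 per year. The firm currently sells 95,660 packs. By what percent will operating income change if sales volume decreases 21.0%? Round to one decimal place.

-42.1%

At 95,660 units, contribution = 95,660 × €69.58 = €6,656,022.80.
Subtracting fixed costs: EBIT = €6,656,022.80 − €3,332,800 = €3,323,222.80.
DOL = contribution ÷ EBIT = €6,656,022.80 ÷ €3,323,222.80 = 2.0029.
So EBIT moves 2.0029 × (-21.0%) = -42.1%.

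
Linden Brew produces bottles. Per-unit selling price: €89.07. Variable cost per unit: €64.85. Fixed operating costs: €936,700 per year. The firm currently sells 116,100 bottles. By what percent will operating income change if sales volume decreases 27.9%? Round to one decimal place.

At 116,100 units, contribution = 116,100 × €24.22 = €2,811,942.00.
Subtracting fixed costs: EBIT = €2,811,942.00 − €936,700 = €1,875,242.00.
Degree of operating leverage = €2,811,942.00 / €1,875,242.00 = 1.4995.
Operating income changes by 1.4995 × -27.9% = -41.8%.

-41.8%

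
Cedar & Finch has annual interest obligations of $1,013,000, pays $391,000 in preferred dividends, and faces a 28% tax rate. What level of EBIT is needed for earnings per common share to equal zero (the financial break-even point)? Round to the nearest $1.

Preferred dividends are paid after tax, so their pre-tax equivalent is $391,000 ÷ (1 − 0.28) = $543,055.56.
EPS = 0 when EBIT covers interest plus the pre-tax preferred burden: $1,013,000 + $543,055.56 = $1,556,055.56.

$1,556,056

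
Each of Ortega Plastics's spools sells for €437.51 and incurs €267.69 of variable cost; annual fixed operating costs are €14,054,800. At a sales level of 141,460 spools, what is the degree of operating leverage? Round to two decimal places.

At 141,460 units, contribution = 141,460 × €169.82 = €24,022,737.20.
Operating income = contribution − fixed costs = €24,022,737.20 − €14,054,800 = €9,967,937.20.
So DOL = total CM / EBIT = €24,022,737.20 / €9,967,937.20 = 2.4100.

2.41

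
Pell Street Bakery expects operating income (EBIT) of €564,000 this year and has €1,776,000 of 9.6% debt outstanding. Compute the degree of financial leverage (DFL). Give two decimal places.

Annual interest charges come to €170,496.00.
DFL = EBIT ÷ (EBIT − I) = €564,000 ÷ (€564,000 − €170,496.00) = €564,000 ÷ €393,504.00 = 1.4333.

1.43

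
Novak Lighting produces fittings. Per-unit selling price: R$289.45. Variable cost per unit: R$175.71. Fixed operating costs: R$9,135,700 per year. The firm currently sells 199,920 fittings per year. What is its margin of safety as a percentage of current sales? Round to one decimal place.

59.8%

Each unit contributes R$289.45 − R$175.71 = R$113.74. Break-even units = R$9,135,700 ÷ R$113.74 = 80,320.91; break-even revenue = 80,320.91 × R$289.45 = R$23,248,886.63.
Current sales = 199,920 × R$289.45 = R$57,866,844.00.
Margin of safety = (R$57,866,844.00 − R$23,248,886.63) ÷ R$57,866,844.00 = 59.8%.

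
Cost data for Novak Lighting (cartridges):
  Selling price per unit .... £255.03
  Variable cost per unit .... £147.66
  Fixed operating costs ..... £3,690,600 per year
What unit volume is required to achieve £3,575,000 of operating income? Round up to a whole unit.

Each unit contributes £255.03 − £147.66 = £107.37.
Units = (FC + target) / CM = (£3,690,600 + £3,575,000) / £107.37 = 67,668.81, so 67,669 cartridges.

67,669 cartridges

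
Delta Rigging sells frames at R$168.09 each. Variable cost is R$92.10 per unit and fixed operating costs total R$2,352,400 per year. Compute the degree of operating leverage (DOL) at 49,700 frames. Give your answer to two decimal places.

Total contribution margin = 49,700 × R$75.99 = R$3,776,703.00.
Operating income = contribution − fixed costs = R$3,776,703.00 − R$2,352,400 = R$1,424,303.00.
DOL = contribution ÷ EBIT = R$3,776,703.00 ÷ R$1,424,303.00 = 2.6516.

2.65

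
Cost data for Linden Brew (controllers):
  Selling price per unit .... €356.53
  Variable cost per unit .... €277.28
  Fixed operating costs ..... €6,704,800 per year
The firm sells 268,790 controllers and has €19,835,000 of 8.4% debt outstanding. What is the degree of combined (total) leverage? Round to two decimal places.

1.65

Contribution at this volume is 268,790 × €79.25 = €21,301,607.50.
Subtracting fixed costs: EBIT = €21,301,607.50 − €6,704,800 = €14,596,807.50. Interest = €1,666,140.00, so EBIT − I = €12,930,667.50.
Degree of total leverage = total CM / (EBIT − interest) = €21,301,607.50 / €12,930,667.50 = 1.6474.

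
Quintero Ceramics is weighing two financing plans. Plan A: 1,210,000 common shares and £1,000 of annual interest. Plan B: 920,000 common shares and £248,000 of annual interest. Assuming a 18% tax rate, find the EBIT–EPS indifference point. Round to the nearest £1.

£1,031,586

At indifference, (EBIT − 1,000)(1 − t)/1,210,000 = (EBIT − 248,000)(1 − t)/920,000.
Cancelling (1 − t) and cross-multiplying: 920,000·(EBIT − 1,000) = 1,210,000·(EBIT − 248,000).
EBIT × (1,210,000 − 920,000) = 248,000 × 1,210,000 − 1,000 × 920,000 = 299,160,000,000, so EBIT = 299,160,000,000 ÷ 290,000 = 1,031,586.21.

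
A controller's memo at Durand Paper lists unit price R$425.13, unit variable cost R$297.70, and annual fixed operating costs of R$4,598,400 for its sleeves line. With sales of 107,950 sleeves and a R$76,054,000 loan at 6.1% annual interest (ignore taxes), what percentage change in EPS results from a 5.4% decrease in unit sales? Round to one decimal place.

At 107,950 units, contribution = 107,950 × R$127.43 = R$13,756,068.50.
EBIT = R$13,756,068.50 − R$4,598,400 = R$9,157,668.50.
Interest = R$4,639,294.00, so EBIT − I = R$4,518,374.50.
Degree of combined leverage = contribution ÷ (EBIT − I) = R$13,756,068.50 ÷ R$4,518,374.50 = 3.0445.
%ΔEPS = DCL × %ΔSales = 3.0445 × -5.4% = -16.4%.

-16.4%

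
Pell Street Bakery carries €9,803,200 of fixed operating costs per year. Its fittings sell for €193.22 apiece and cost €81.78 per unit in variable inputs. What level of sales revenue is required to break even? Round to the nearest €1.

€16,997,257

Contribution margin per unit = €193.22 − €81.78 = €111.44, a CM ratio of €111.44 ÷ €193.22 = 0.5768.
Break-even sales = FC ÷ CM ratio = €9,803,200 × €193.22 / €111.44 = €16,997,257.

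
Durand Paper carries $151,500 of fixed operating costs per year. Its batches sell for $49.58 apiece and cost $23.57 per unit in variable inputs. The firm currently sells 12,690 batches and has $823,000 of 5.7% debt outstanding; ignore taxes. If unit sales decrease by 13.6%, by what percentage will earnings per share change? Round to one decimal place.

Contribution at this volume is 12,690 × $26.01 = $330,066.90.
Operating income = contribution − fixed costs = $330,066.90 − $151,500 = $178,566.90.
Interest = $46,911.00, so EBIT − I = $131,655.90.
DCL = total CM / (EBIT − I) = $330,066.90 / $131,655.90 = 2.5070.
EPS therefore changes by 2.5070 × (-13.6%) = -34.1%.

-34.1%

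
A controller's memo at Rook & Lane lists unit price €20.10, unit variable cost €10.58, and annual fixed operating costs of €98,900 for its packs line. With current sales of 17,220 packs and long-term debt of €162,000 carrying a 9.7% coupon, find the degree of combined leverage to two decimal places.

Total contribution margin = 17,220 × €9.52 = €163,934.40.
Subtracting fixed costs: EBIT = €163,934.40 − €98,900 = €65,034.40. Interest = €15,714.00.
DOL = €163,934.40 ÷ €65,034.40 = 2.5207; DFL = €65,034.40 ÷ €49,320.40 = 1.3186.
Combined leverage = 2.5207 × 1.3186 = 3.3238.

3.32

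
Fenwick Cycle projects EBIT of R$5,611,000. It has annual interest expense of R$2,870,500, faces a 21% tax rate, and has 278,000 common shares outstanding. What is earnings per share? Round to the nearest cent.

R$7.79

Interest = R$2,870,500.00, so EBT = R$5,611,000 − R$2,870,500.00 = R$2,740,500.00.
Net income = R$2,740,500.00 × (1 − 0.21) = R$2,164,995.00.
Per share: R$2,164,995.00 / 278,000 shares = R$7.79.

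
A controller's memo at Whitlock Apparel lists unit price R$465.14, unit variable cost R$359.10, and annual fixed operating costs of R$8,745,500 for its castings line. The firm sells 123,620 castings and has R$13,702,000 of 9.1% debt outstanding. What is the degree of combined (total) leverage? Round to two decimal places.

4.21

Total contribution margin = 123,620 × R$106.04 = R$13,108,664.80.
Subtracting fixed costs: EBIT = R$13,108,664.80 − R$8,745,500 = R$4,363,164.80. Interest = R$1,246,882.00.
DOL = R$13,108,664.80 ÷ R$4,363,164.80 = 3.0044; DFL = R$4,363,164.80 ÷ R$3,116,282.80 = 1.4001.
DCL = DOL × DFL = 3.0044 × 1.4001 = 4.2065.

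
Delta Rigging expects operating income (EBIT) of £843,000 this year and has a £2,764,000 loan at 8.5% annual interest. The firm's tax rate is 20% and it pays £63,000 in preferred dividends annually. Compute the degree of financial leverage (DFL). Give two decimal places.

Interest = £234,940.00.
Pre-tax preferred-dividend burden = £63,000 ÷ (1 − 0.20) = £78,750.00.
DFL = EBIT ÷ [EBIT − I − D_p/(1−t)] = £843,000 ÷ [£843,000 − £234,940.00 − £78,750.00] = £843,000 ÷ £529,310.00 = 1.5926.

1.59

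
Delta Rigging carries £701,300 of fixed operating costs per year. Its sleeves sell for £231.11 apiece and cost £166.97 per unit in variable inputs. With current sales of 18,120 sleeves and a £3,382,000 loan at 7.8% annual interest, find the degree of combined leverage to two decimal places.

5.90

Contribution at this volume is 18,120 × £64.14 = £1,162,216.80.
EBIT = £1,162,216.80 − £701,300 = £460,916.80. Interest = £263,796.00.
DOL = £1,162,216.80 ÷ £460,916.80 = 2.5215; DFL = £460,916.80 ÷ £197,120.80 = 2.3382.
Combined leverage = 2.5215 × 2.3382 = 5.8958.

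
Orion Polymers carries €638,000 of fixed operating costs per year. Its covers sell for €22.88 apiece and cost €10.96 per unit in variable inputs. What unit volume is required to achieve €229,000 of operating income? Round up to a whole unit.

Each unit contributes €22.88 − €10.96 = €11.92.
Required volume = (fixed costs + target profit) ÷ CM = (€638,000 + €229,000) ÷ €11.92 = 72,734.90, so 72,735 covers.

72,735 covers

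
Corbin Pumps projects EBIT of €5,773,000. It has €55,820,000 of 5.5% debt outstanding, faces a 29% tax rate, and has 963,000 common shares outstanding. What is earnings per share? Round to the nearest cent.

Interest = €3,070,100.00, so EBT = €5,773,000 − €3,070,100.00 = €2,702,900.00.
Net income = €2,702,900.00 × (1 − 0.29) = €1,919,059.00.
EPS = €1,919,059.00 ÷ 963,000 = €1.99.

€1.99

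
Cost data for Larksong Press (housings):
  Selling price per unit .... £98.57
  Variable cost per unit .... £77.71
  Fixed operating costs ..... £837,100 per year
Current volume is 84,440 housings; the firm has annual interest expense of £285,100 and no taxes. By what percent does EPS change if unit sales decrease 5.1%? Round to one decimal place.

Contribution at this volume is 84,440 × £20.86 = £1,761,418.40.
EBIT = £1,761,418.40 − £837,100 = £924,318.40.
After interest of £285,100.00, pre-tax earnings = £639,218.40.
DCL = total CM / (EBIT − I) = £1,761,418.40 / £639,218.40 = 2.7556.
EPS therefore changes by 2.7556 × (-5.1%) = -14.1%.

-14.1%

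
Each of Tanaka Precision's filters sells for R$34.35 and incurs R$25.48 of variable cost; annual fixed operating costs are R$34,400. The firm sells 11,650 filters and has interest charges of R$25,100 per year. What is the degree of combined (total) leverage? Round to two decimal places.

Contribution at this volume is 11,650 × R$8.87 = R$103,335.50.
EBIT = R$103,335.50 − R$34,400 = R$68,935.50. Interest = R$25,100.00.
DOL = R$103,335.50 ÷ R$68,935.50 = 1.4990; DFL = R$68,935.50 ÷ R$43,835.50 = 1.5726.
Combined leverage = 1.4990 × 1.5726 = 2.3573.

2.36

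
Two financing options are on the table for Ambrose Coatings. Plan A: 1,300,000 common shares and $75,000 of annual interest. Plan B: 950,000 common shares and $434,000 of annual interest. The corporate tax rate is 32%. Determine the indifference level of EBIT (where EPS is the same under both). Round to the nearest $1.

$1,408,429

At indifference, (EBIT − 75,000)(1 − t)/1,300,000 = (EBIT − 434,000)(1 − t)/950,000.
Cancelling (1 − t) and cross-multiplying: 950,000·(EBIT − 75,000) = 1,300,000·(EBIT − 434,000).
Solving, EBIT = (434,000·1,300,000 − 75,000·950,000) / (1,300,000 − 950,000) = 492,950,000,000 / 350,000 = 1,408,428.57.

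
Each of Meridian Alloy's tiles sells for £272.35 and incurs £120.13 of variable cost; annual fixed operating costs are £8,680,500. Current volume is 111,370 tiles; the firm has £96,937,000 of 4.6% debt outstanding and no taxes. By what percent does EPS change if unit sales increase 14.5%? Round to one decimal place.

+64.5%

At 111,370 units, contribution = 111,370 × £152.22 = £16,952,741.40.
EBIT = £16,952,741.40 − £8,680,500 = £8,272,241.40.
Interest = £4,459,102.00, so EBIT − I = £3,813,139.40.
Degree of combined leverage = contribution ÷ (EBIT − I) = £16,952,741.40 ÷ £3,813,139.40 = 4.4459.
%ΔEPS = DCL × %ΔSales = 4.4459 × +14.5% = +64.5%.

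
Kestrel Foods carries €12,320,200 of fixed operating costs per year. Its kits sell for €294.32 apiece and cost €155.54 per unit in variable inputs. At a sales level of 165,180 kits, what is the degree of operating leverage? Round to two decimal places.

Total contribution margin = 165,180 × €138.78 = €22,923,680.40.
Subtracting fixed costs: EBIT = €22,923,680.40 − €12,320,200 = €10,603,480.40.
So DOL = total CM / EBIT = €22,923,680.40 / €10,603,480.40 = 2.1619.

2.16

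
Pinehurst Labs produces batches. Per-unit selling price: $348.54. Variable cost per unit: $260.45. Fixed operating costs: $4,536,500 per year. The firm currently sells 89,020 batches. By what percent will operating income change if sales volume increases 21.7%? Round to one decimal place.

Total contribution margin = 89,020 × $88.09 = $7,841,771.80.
EBIT = $7,841,771.80 − $4,536,500 = $3,305,271.80.
DOL = contribution ÷ EBIT = $7,841,771.80 ÷ $3,305,271.80 = 2.3725.
So EBIT moves 2.3725 × (+21.7%) = +51.5%.

+51.5%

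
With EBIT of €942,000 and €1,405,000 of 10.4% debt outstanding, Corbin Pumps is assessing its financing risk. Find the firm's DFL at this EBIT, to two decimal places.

1.18

Annual interest charges come to €146,120.00.
Degree of financial leverage = EBIT / (EBIT − interest) = €942,000 / €795,880.00 = 1.1836.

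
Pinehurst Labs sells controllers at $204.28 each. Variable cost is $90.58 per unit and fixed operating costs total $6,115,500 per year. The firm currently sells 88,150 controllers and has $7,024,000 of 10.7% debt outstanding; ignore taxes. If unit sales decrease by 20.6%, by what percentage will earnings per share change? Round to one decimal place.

-65.4%

Contribution at this volume is 88,150 × $113.70 = $10,022,655.00.
EBIT = $10,022,655.00 − $6,115,500 = $3,907,155.00.
Interest = $751,568.00, so EBIT − I = $3,155,587.00.
DCL = total CM / (EBIT − I) = $10,022,655.00 / $3,155,587.00 = 3.1762.
%ΔEPS = DCL × %ΔSales = 3.1762 × -20.6% = -65.4%.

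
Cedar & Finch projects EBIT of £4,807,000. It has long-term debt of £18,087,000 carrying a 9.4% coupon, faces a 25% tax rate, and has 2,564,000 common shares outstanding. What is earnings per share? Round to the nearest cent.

Pre-tax income = £4,807,000 − £1,700,178.00 = £3,106,822.00.
After tax at 25%: net income = £3,106,822.00 × 0.75 = £2,330,116.50.
Per share: £2,330,116.50 / 2,564,000 shares = £0.91.

£0.91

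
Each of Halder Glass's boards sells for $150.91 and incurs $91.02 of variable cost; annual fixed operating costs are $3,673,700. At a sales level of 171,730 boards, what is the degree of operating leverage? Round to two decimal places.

1.56

Contribution at this volume is 171,730 × $59.89 = $10,284,909.70.
EBIT = $10,284,909.70 − $3,673,700 = $6,611,209.70.
Degree of operating leverage = $10,284,909.70 / $6,611,209.70 = 1.5557.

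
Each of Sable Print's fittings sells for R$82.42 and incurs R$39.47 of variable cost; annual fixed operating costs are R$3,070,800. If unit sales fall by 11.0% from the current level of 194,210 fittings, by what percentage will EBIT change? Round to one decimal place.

Contribution at this volume is 194,210 × R$42.95 = R$8,341,319.50.
Subtracting fixed costs: EBIT = R$8,341,319.50 − R$3,070,800 = R$5,270,519.50.
DOL = contribution ÷ EBIT = R$8,341,319.50 ÷ R$5,270,519.50 = 1.5826.
%ΔEBIT = DOL × %ΔSales = 1.5826 × -11.0% = -17.4%.

-17.4%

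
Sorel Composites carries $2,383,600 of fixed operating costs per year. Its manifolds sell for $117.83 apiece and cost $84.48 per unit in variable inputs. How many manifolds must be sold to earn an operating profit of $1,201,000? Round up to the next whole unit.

107,485 manifolds

Contribution margin per unit = $117.83 − $84.48 = $33.35.
Units = (FC + target) / CM = ($2,383,600 + $1,201,000) / $33.35 = 107,484.26, so 107,485 manifolds.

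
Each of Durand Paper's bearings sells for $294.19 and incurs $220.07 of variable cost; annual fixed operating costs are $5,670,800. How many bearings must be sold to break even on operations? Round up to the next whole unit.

Unit CM = price − variable cost = $294.19 − $220.07 = $74.12.
Break-even Q = $5,670,800 / $74.12 = 76,508.36 → 76,509 bearings.

76,509 bearings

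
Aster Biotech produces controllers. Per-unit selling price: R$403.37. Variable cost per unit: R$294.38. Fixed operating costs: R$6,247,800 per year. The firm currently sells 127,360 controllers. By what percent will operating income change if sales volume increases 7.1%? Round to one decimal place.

+12.9%

Total contribution margin = 127,360 × R$108.99 = R$13,880,966.40.
Operating income = contribution − fixed costs = R$13,880,966.40 − R$6,247,800 = R$7,633,166.40.
Degree of operating leverage = R$13,880,966.40 / R$7,633,166.40 = 1.8185.
Operating income changes by 1.8185 × +7.1% = +12.9%.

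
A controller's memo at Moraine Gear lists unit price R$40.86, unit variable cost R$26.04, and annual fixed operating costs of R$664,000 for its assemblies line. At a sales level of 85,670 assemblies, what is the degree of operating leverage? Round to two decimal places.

Total contribution margin = 85,670 × R$14.82 = R$1,269,629.40.
Subtracting fixed costs: EBIT = R$1,269,629.40 − R$664,000 = R$605,629.40.
Degree of operating leverage = R$1,269,629.40 / R$605,629.40 = 2.0964.

2.10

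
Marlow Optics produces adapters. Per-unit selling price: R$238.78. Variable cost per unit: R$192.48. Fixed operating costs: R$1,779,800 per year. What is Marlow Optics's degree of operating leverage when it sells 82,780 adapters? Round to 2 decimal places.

1.87

Contribution at this volume is 82,780 × R$46.30 = R$3,832,714.00.
Operating income = contribution − fixed costs = R$3,832,714.00 − R$1,779,800 = R$2,052,914.00.
Degree of operating leverage = R$3,832,714.00 / R$2,052,914.00 = 1.8670.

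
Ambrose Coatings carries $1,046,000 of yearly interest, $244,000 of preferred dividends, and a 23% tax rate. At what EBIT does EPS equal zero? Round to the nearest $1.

$1,362,883

Preferred dividends are paid after tax, so their pre-tax equivalent is $244,000 ÷ (1 − 0.23) = $316,883.12.
Financial break-even EBIT = interest + D_p ÷ (1 − t) = $1,046,000 + $316,883.12 = $1,362,883.12.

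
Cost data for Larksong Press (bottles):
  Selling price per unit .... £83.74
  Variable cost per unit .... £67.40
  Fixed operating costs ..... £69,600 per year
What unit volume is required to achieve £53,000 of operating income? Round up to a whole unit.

7,504 bottles

Each unit contributes £83.74 − £67.40 = £16.34.
Units = (FC + target) / CM = (£69,600 + £53,000) / £16.34 = 7,503.06, so 7,504 bottles.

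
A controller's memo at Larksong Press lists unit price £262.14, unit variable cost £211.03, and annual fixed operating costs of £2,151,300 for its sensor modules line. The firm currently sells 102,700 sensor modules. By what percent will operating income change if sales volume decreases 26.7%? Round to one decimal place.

Total contribution margin = 102,700 × £51.11 = £5,248,997.00.
Subtracting fixed costs: EBIT = £5,248,997.00 − £2,151,300 = £3,097,697.00.
DOL = contribution ÷ EBIT = £5,248,997.00 ÷ £3,097,697.00 = 1.6945.
%ΔEBIT = DOL × %ΔSales = 1.6945 × -26.7% = -45.2%.

-45.2%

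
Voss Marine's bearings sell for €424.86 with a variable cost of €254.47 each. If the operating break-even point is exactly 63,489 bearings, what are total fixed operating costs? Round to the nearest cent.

€10,817,890.71

Each unit contributes €424.86 − €254.47 = €170.39.
Fixed costs = break-even units × CM = 63,489 × €170.39 = €10,817,890.71.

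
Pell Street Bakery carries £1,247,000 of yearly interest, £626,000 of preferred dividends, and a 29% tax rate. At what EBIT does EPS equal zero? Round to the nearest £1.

Preferred dividends are paid after tax, so their pre-tax equivalent is £626,000 ÷ (1 − 0.29) = £881,690.14.
EPS = 0 when EBIT covers interest plus the pre-tax preferred burden: £1,247,000 + £881,690.14 = £2,128,690.14.

£2,128,690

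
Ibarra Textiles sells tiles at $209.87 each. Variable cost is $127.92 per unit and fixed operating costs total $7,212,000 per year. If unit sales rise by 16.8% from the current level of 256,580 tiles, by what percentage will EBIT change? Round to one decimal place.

Total contribution margin = 256,580 × $81.95 = $21,026,731.00.
Subtracting fixed costs: EBIT = $21,026,731.00 − $7,212,000 = $13,814,731.00.
Degree of operating leverage = $21,026,731.00 / $13,814,731.00 = 1.5221.
So EBIT moves 1.5221 × (+16.8%) = +25.6%.

+25.6%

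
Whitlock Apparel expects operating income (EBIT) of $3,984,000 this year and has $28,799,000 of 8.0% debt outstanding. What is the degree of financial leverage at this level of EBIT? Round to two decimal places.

Interest = $2,303,920.00.
Degree of financial leverage = EBIT / (EBIT − interest) = $3,984,000 / $1,680,080.00 = 2.3713.

2.37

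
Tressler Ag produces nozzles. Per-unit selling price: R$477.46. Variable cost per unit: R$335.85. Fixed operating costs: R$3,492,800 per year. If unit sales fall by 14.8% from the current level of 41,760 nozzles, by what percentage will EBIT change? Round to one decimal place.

Total contribution margin = 41,760 × R$141.61 = R$5,913,633.60.
Subtracting fixed costs: EBIT = R$5,913,633.60 − R$3,492,800 = R$2,420,833.60.
Degree of operating leverage = R$5,913,633.60 / R$2,420,833.60 = 2.4428.
%ΔEBIT = DOL × %ΔSales = 2.4428 × -14.8% = -36.2%.

-36.2%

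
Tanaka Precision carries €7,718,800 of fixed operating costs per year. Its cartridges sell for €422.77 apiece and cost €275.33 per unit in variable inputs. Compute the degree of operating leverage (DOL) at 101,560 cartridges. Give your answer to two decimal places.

2.06

Total contribution margin = 101,560 × €147.44 = €14,974,006.40.
Operating income = contribution − fixed costs = €14,974,006.40 − €7,718,800 = €7,255,206.40.
So DOL = total CM / EBIT = €14,974,006.40 / €7,255,206.40 = 2.0639.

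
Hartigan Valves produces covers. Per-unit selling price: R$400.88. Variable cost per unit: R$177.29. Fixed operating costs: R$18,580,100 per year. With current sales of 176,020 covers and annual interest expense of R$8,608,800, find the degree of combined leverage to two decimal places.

Total contribution margin = 176,020 × R$223.59 = R$39,356,311.80.
Subtracting fixed costs: EBIT = R$39,356,311.80 − R$18,580,100 = R$20,776,211.80. Interest = R$8,608,800.00, so EBIT − I = R$12,167,411.80.
DCL = contribution ÷ (EBIT − I) = R$39,356,311.80 ÷ R$12,167,411.80 = 3.2346.

3.23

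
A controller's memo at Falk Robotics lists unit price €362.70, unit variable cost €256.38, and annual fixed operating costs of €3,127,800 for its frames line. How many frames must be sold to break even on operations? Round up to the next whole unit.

Unit CM = price − variable cost = €362.70 − €256.38 = €106.32.
Break-even volume = fixed costs ÷ CM per unit = €3,127,800 ÷ €106.32 = 29,418.74, so 29,419 frames.

29,419 frames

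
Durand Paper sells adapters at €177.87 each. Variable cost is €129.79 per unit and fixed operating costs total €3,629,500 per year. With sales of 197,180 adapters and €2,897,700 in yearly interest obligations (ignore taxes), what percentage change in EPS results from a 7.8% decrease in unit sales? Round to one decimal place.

At 197,180 units, contribution = 197,180 × €48.08 = €9,480,414.40.
Operating income = contribution − fixed costs = €9,480,414.40 − €3,629,500 = €5,850,914.40.
After interest of €2,897,700.00, pre-tax earnings = €2,953,214.40.
Degree of combined leverage = contribution ÷ (EBIT − I) = €9,480,414.40 ÷ €2,953,214.40 = 3.2102.
EPS therefore changes by 3.2102 × (-7.8%) = -25.0%.

-25.0%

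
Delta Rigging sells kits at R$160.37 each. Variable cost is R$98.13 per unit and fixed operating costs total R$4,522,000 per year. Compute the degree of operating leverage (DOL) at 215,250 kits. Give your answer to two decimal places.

1.51

Total contribution margin = 215,250 × R$62.24 = R$13,397,160.00.
EBIT = R$13,397,160.00 − R$4,522,000 = R$8,875,160.00.
DOL = contribution ÷ EBIT = R$13,397,160.00 ÷ R$8,875,160.00 = 1.5095.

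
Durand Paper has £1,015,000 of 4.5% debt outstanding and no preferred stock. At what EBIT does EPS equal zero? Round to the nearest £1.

£45,675

Annual interest = 4.5% × £1,015,000 = £45,675.00.
With no preferred dividends, EPS = 0 when EBIT exactly covers interest, so the financial break-even EBIT is £45,675.00.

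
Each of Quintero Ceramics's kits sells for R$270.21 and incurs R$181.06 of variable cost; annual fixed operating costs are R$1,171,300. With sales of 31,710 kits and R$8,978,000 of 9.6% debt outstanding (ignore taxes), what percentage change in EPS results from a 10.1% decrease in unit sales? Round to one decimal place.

-36.0%

Contribution at this volume is 31,710 × R$89.15 = R$2,826,946.50.
Subtracting fixed costs: EBIT = R$2,826,946.50 − R$1,171,300 = R$1,655,646.50.
Interest = R$861,888.00, so EBIT − I = R$793,758.50.
Degree of combined leverage = contribution ÷ (EBIT − I) = R$2,826,946.50 ÷ R$793,758.50 = 3.5615.
EPS therefore changes by 3.5615 × (-10.1%) = -36.0%.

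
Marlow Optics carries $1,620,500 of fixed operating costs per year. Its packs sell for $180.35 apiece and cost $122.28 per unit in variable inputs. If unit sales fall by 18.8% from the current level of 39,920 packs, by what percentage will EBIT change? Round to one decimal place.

Total contribution margin = 39,920 × $58.07 = $2,318,154.40.
Operating income = contribution − fixed costs = $2,318,154.40 − $1,620,500 = $697,654.40.
So DOL = total CM / EBIT = $2,318,154.40 / $697,654.40 = 3.3228.
%ΔEBIT = DOL × %ΔSales = 3.3228 × -18.8% = -62.5%.

-62.5%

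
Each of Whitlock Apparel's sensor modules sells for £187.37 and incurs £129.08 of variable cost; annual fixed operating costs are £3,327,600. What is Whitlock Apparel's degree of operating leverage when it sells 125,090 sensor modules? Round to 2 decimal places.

1.84

Contribution at this volume is 125,090 × £58.29 = £7,291,496.10.
Operating income = contribution − fixed costs = £7,291,496.10 − £3,327,600 = £3,963,896.10.
DOL = contribution ÷ EBIT = £7,291,496.10 ÷ £3,963,896.10 = 1.8395.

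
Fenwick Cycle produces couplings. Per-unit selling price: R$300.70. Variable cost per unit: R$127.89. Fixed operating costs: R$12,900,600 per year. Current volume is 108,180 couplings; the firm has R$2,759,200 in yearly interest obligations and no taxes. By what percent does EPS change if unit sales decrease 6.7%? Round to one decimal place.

Contribution at this volume is 108,180 × R$172.81 = R$18,694,585.80.
Operating income = contribution − fixed costs = R$18,694,585.80 − R$12,900,600 = R$5,793,985.80.
Interest = R$2,759,200.00, so EBIT − I = R$3,034,785.80.
DCL = total CM / (EBIT − I) = R$18,694,585.80 / R$3,034,785.80 = 6.1601.
%ΔEPS = DCL × %ΔSales = 6.1601 × -6.7% = -41.3%.

-41.3%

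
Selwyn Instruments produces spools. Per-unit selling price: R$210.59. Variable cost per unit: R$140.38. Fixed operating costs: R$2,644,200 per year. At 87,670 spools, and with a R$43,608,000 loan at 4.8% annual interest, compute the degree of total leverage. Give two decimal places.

At 87,670 units, contribution = 87,670 × R$70.21 = R$6,155,310.70.
EBIT = R$6,155,310.70 − R$2,644,200 = R$3,511,110.70. Interest = R$2,093,184.00, so EBIT − I = R$1,417,926.70.
DCL = contribution ÷ (EBIT − I) = R$6,155,310.70 ÷ R$1,417,926.70 = 4.3411.

4.34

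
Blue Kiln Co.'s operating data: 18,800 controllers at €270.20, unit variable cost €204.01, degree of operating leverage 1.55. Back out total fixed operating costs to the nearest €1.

Contribution at this volume is 18,800 × €66.19 = €1,244,372.00.
Since DOL = CM ÷ EBIT, EBIT = €1,244,372.00 ÷ 1.55 = €802,820.65.
Fixed costs = CM − EBIT = €1,244,372.00 − €802,820.65 = €441,551.

€441,551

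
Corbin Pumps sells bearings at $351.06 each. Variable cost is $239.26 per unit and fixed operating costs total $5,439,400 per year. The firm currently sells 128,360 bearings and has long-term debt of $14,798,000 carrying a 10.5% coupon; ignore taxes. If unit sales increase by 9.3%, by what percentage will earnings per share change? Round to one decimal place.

At 128,360 units, contribution = 128,360 × $111.80 = $14,350,648.00.
Operating income = contribution − fixed costs = $14,350,648.00 − $5,439,400 = $8,911,248.00.
After interest of $1,553,790.00, pre-tax earnings = $7,357,458.00.
Degree of combined leverage = contribution ÷ (EBIT − I) = $14,350,648.00 ÷ $7,357,458.00 = 1.9505.
%ΔEPS = DCL × %ΔSales = 1.9505 × +9.3% = +18.1%.

+18.1%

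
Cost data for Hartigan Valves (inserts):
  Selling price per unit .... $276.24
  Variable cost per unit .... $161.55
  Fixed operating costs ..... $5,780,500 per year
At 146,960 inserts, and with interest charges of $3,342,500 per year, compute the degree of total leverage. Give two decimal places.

Total contribution margin = 146,960 × $114.69 = $16,854,842.40.
Subtracting fixed costs: EBIT = $16,854,842.40 − $5,780,500 = $11,074,342.40. Interest = $3,342,500.00, so EBIT − I = $7,731,842.40.
DCL = contribution ÷ (EBIT − I) = $16,854,842.40 ÷ $7,731,842.40 = 2.1799.

2.18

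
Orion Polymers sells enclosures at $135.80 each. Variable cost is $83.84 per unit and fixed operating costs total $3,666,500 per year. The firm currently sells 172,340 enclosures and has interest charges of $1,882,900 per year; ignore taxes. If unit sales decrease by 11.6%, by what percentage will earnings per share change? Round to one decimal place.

-30.5%

Contribution at this volume is 172,340 × $51.96 = $8,954,786.40.
Operating income = contribution − fixed costs = $8,954,786.40 − $3,666,500 = $5,288,286.40.
After interest of $1,882,900.00, pre-tax earnings = $3,405,386.40.
Degree of combined leverage = contribution ÷ (EBIT − I) = $8,954,786.40 ÷ $3,405,386.40 = 2.6296.
EPS therefore changes by 2.6296 × (-11.6%) = -30.5%.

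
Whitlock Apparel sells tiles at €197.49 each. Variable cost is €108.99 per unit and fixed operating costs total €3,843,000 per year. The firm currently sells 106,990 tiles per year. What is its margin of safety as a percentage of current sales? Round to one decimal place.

59.4%

Each unit contributes €197.49 − €108.99 = €88.50. Break-even units = €3,843,000 ÷ €88.50 = 43,423.73; break-even revenue = 43,423.73 × €197.49 = €8,575,752.20.
Current sales = 106,990 × €197.49 = €21,129,455.10.
Margin of safety = (€21,129,455.10 − €8,575,752.20) ÷ €21,129,455.10 = 59.4%.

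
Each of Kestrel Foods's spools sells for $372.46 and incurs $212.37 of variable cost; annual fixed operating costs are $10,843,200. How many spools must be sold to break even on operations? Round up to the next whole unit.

Unit CM = price − variable cost = $372.46 − $212.37 = $160.09.
Break-even volume = fixed costs ÷ CM per unit = $10,843,200 ÷ $160.09 = 67,731.90, so 67,732 spools.

67,732 spools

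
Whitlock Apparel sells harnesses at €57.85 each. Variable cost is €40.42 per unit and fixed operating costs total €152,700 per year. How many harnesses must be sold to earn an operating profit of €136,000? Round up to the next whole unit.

Each unit contributes €57.85 − €40.42 = €17.43.
Need Q such that Q × €17.43 − €152,700 = €136,000, i.e. Q = €288,700 / €17.43 = 16,563.40 → 16,564.

16,564 harnesses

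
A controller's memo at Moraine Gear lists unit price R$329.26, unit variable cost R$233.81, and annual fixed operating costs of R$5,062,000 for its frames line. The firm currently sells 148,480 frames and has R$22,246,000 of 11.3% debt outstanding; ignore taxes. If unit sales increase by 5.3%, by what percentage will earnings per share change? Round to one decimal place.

+11.4%

At 148,480 units, contribution = 148,480 × R$95.45 = R$14,172,416.00.
EBIT = R$14,172,416.00 − R$5,062,000 = R$9,110,416.00.
After interest of R$2,513,798.00, pre-tax earnings = R$6,596,618.00.
DCL = total CM / (EBIT − I) = R$14,172,416.00 / R$6,596,618.00 = 2.1484.
EPS therefore changes by 2.1484 × (+5.3%) = +11.4%.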